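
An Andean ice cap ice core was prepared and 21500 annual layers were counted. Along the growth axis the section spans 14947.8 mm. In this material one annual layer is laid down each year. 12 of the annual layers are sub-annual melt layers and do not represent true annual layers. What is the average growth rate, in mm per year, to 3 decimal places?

After corrections the count is 21500 − 12 = 21488 annual layers.
Mean rate = 14947.8 mm / 21488 years ≈ 0.696 mm per year.

0.696 mm per year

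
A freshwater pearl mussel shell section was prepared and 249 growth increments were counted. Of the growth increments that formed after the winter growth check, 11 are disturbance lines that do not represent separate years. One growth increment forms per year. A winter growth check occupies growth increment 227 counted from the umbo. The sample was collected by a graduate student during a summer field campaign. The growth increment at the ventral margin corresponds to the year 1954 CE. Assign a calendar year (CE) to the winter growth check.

1943 CE

249 − 227 = 22 growth increments lie beyond the winter growth check toward the ventral margin.
Excluding 11 false growth increments: 22 − 11 = 11.
1954 − 11 = 1943 CE.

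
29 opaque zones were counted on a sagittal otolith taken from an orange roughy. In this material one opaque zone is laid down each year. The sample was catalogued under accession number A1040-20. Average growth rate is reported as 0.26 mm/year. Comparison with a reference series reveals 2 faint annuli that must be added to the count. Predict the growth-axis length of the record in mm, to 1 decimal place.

Correcting the raw count gives 29 + 2 = 31 true opaque zones.
Length ≈ 0.26 × 31 = 8.1 mm.

8.1 mm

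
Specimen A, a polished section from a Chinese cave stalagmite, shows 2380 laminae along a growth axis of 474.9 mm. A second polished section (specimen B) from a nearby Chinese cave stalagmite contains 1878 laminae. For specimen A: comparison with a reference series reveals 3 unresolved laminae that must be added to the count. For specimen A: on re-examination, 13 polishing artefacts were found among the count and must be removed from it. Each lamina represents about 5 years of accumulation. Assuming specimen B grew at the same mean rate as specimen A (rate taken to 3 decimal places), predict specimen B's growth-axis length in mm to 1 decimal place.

375.6 mm

Specimen A: correcting the raw count gives 2380 − 13 + 3 = 2370 true laminae.
Specimen A: 2370 laminae at 5 years each span 2370 × 5 = 11850 years.
A: Mean rate = 474.9 mm / 11850 years ≈ 0.040 mm per year.
Specimen B: 1878 laminae at 5 years each span 1878 × 5 = 9390 years. For B, 0.040 mm/year × 9390 years = 375.6 mm.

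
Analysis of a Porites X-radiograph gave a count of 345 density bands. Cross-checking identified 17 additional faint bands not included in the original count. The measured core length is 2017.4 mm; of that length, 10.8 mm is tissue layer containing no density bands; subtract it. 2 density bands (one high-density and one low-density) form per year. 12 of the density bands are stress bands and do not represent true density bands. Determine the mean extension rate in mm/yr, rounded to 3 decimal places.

11.466 mm/yr

True density band count = 345 − 12 + 17 = 350.
350 density bands at 2 per year is 350 / 2 = 175 years.
Net length = 2017.4 − 10.8 = 2006.6 mm.
2006.6 mm over 175 years gives 2006.6 / 175 ≈ 11.466 mm/yr.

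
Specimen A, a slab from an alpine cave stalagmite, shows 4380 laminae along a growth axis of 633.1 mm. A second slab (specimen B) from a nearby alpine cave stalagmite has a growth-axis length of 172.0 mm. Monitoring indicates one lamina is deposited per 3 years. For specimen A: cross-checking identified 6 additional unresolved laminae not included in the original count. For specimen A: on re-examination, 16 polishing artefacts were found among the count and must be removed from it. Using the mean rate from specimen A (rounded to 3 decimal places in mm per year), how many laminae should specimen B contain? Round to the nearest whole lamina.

Specimen A: adjusted count: 4380 − 16 + 6 = 4370 laminae.
Specimen A: multiplying by 3 years per lamina: 4370 × 3 = 13110 years.
A: Mean rate = 633.1 mm / 13110 years ≈ 0.048 mm/year.
For B, 172.0 / 0.048 = 3583.33 years; at 3 years per lamina that is 3583.33 / 3 ≈ 1194 laminae.

1194 laminae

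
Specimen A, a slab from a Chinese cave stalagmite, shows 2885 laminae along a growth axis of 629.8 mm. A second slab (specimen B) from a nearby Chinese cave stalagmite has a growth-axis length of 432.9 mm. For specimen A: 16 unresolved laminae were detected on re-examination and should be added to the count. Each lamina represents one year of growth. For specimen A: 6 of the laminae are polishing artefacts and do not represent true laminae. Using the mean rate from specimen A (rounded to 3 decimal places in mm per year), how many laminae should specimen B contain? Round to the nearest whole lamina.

1986 laminae

Specimen A: true lamina count = 2885 − 6 + 16 = 2895.
A: 629.8 mm over 2895 years gives 629.8 / 2895 ≈ 0.218 mm/year.
Specimen B: 432.9 mm / 0.218 mm per year = 1985.78 years ≈ 1986 laminae.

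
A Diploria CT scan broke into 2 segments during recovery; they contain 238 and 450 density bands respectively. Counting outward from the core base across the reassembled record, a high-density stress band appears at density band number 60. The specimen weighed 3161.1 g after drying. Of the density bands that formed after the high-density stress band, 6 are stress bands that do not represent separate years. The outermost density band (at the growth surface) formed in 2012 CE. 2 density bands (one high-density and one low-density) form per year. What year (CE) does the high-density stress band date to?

1701 CE

Total density bands = 238 + 450 = 688.
688 − 60 = 628 density bands lie beyond the high-density stress band toward the growth surface.
Removing the 6 false density bands leaves 628 − 6 = 622 true density bands beyond the high-density stress band.
Dividing by 2 density bands per year: 622 / 2 = 311 years.
Counting back 311 years from 2012 CE places the high-density stress band in 2012 − 311 = 1701 CE.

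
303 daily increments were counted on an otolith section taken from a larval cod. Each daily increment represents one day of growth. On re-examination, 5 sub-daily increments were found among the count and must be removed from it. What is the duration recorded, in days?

Adjusted count: 303 − 5 = 298 daily increments.
At one daily increment per day, that is 298 days.

298 days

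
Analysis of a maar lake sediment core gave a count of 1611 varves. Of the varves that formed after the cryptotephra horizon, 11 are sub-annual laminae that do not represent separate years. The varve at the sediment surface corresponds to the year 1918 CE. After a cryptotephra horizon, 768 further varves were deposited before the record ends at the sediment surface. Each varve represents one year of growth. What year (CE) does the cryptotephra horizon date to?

1161 CE

768 varves formed after the cryptotephra horizon.
Excluding 11 false varves: 768 − 11 = 757.
The varve at the sediment surface is 1918 CE, so the cryptotephra horizon dates to 1918 − 757 = 1161 CE.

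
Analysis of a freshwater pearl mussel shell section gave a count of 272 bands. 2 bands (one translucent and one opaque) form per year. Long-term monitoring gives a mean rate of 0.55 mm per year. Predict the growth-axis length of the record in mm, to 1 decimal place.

Dividing by 2 bands per year: 272 / 2 = 136 years.
136 years at 0.55 mm/year gives 0.55 × 136 = 74.8 mm.

74.8 mm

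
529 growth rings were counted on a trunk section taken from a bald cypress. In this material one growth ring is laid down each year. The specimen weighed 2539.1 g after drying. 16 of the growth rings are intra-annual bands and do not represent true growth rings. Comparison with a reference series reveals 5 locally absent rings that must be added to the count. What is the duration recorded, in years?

518 yr

After corrections the count is 529 − 16 + 5 = 518 growth rings.
With a one-to-one growth ring periodicity this is 518 years.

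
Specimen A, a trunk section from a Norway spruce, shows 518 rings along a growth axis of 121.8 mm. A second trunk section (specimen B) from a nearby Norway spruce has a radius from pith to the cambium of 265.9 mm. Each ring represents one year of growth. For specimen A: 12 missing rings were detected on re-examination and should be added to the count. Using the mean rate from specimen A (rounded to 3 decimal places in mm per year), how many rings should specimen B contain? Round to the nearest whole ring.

Specimen A: adjusted count: 518 + 12 = 530 rings.
A: Mean rate = 121.8 mm / 530 years ≈ 0.230 mm/year.
B spans 265.9 / 0.230 = 1156.09 years ≈ 1156 rings.

1156 rings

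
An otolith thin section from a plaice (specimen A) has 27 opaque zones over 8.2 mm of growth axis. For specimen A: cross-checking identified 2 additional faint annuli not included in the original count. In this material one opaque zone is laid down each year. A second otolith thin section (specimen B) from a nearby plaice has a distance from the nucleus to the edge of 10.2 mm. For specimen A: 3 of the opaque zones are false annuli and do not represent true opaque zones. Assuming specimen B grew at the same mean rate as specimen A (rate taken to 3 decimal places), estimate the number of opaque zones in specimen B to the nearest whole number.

32 opaque zones

Specimen A: correcting the raw count gives 27 − 3 + 2 = 26 true opaque zones.
A: Mean rate = 8.2 mm / 26 years ≈ 0.315 mm per year.
Specimen B: 10.2 mm / 0.315 mm per year = 32.38 years ≈ 32 opaque zones.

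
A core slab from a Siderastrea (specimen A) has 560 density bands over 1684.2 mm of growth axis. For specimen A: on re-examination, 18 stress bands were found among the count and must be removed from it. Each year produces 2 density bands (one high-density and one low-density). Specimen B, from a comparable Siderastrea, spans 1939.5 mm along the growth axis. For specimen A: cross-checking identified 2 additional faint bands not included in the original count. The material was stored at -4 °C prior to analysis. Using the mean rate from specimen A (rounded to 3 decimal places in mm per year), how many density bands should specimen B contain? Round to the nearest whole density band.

Specimen A: adjusted count: 560 − 18 + 2 = 544 density bands.
Specimen A: with 2 density bands per year, 544 / 2 = 272 years.
A: 1684.2 mm over 272 years gives 1684.2 / 272 ≈ 6.192 mm per year.
B spans 1939.5 / 6.192 = 313.23 years; at 2 density bands per year that is 313.23 × 2 ≈ 626 density bands.

626 density bands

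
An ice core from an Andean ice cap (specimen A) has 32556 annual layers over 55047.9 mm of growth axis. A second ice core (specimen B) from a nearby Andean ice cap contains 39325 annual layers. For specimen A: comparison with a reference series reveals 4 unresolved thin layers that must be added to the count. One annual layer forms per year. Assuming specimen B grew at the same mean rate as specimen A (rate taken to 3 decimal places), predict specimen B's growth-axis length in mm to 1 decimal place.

Specimen A: correcting the raw count gives 32556 + 4 = 32560 true annual layers.
A: Mean rate = 55047.9 mm / 32560 years ≈ 1.691 mm/yr.
For B, 1.691 mm/year × 39325 years = 66498.6 mm.

66498.6 mm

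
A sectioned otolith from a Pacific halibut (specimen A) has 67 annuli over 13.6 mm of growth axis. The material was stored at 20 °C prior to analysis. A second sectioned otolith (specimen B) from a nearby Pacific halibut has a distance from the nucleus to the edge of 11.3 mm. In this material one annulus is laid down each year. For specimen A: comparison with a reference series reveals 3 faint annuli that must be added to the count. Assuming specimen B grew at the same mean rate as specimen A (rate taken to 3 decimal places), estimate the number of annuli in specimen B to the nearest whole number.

Specimen A: true annulus count = 67 + 3 = 70.
A: Mean rate = 13.6 mm / 70 years ≈ 0.194 mm/yr.
B spans 11.3 / 0.194 = 58.25 years ≈ 58 annuli.

58 annuli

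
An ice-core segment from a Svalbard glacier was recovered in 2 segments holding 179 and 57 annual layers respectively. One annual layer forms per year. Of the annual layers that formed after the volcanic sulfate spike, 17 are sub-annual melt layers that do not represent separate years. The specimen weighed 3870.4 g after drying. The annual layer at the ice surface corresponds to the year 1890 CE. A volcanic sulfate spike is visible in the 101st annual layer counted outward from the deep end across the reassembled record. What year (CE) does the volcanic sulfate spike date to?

1772 CE

Total annual layers = 179 + 57 = 236.
Between annual layer 101 and the ice surface there are 236 − 101 = 135 annual layers.
135 − 17 false = 118 true annual layers after the volcanic sulfate spike.
1890 − 118 = 1772 CE.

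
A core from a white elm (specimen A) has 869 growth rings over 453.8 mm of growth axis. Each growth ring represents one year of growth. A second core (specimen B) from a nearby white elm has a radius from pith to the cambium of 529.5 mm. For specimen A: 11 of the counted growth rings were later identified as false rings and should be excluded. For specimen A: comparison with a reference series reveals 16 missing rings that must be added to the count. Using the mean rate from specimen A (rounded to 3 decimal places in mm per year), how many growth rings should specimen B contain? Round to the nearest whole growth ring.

Specimen A: correcting the raw count gives 869 − 11 + 16 = 874 true growth rings.
A: Extension rate ≈ 453.8 / 874 = 0.519 mm/yr.
B spans 529.5 / 0.519 = 1020.23 years ≈ 1020 growth rings.

1020 growth rings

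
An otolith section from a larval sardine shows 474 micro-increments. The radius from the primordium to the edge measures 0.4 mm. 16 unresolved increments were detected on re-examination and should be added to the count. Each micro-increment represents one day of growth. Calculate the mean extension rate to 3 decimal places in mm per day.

After corrections the count is 474 + 16 = 490 micro-increments.
0.4 mm over 490 days gives 0.4 / 490 ≈ 0.001 mm per day.

0.001 mm per day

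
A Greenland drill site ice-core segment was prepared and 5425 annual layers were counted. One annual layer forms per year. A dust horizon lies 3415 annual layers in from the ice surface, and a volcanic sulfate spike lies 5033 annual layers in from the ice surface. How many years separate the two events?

Separation: 5033 − 3415 = 1618 annual layers.
That is 1618 years at one annual layer per year.

1618 yr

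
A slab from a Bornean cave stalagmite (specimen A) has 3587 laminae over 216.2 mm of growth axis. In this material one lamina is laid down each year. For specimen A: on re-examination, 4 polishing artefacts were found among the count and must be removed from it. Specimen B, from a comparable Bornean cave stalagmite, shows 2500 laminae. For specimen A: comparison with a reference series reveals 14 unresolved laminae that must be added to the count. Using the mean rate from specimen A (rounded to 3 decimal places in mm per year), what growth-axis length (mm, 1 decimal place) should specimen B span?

Specimen A: correcting the raw count gives 3587 − 4 + 14 = 3597 true laminae.
A: Mean rate = 216.2 mm / 3597 years ≈ 0.060 mm per year.
Length of B = 0.060 × 2500 = 150.0 mm.

150.0 mm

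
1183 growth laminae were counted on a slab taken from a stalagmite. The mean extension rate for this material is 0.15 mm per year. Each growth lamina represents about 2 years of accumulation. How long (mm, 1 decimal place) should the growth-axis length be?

Multiplying by 2 years per growth lamina: 1183 × 2 = 2366 years.
Length ≈ 0.15 × 2366 = 354.9 mm.

354.9 mm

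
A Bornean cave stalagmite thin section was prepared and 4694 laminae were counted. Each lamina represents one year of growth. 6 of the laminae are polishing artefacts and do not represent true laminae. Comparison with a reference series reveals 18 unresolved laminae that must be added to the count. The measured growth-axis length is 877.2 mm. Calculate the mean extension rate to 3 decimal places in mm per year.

After corrections the count is 4694 − 6 + 18 = 4706 laminae.
Extension rate ≈ 877.2 / 4706 = 0.186 mm per year.

0.186 mm per year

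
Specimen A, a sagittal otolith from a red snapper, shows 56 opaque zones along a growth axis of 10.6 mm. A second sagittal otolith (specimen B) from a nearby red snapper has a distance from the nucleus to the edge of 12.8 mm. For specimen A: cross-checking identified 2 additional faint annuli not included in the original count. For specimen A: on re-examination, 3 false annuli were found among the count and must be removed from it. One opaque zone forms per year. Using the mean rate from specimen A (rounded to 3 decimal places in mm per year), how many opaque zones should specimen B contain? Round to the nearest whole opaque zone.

Specimen A: true opaque zone count = 56 − 3 + 2 = 55.
A: Mean rate = 10.6 mm / 55 years ≈ 0.193 mm/year.
B spans 12.8 / 0.193 = 66.32 years ≈ 66 opaque zones.

66 opaque zones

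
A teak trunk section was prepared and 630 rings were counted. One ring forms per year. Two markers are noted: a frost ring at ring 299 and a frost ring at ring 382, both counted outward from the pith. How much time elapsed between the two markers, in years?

83 yr

The two markers are separated by 382 − 299 = 83 rings.
That is 83 years at one ring per year.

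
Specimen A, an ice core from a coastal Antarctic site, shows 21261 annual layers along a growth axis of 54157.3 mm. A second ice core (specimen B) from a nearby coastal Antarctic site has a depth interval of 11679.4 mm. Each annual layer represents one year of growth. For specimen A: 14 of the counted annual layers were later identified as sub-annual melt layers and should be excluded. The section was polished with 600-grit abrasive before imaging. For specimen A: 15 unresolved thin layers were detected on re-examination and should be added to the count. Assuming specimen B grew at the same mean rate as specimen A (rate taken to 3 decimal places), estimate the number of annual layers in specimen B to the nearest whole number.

4586 annual layers

Specimen A: after corrections the count is 21261 − 14 + 15 = 21262 annual layers.
A: Mean rate = 54157.3 mm / 21262 years ≈ 2.547 mm/yr.
For B, 11679.4 / 2.547 = 4585.55 years ≈ 4586 annual layers.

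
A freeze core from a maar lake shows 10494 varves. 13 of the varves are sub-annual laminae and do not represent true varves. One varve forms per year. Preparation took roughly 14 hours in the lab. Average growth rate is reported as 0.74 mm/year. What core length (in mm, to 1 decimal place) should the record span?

7755.9 mm

Correcting the raw count gives 10494 − 13 = 10481 true varves.
Predicted length = 0.74 mm/year × 10481 years = 7755.9 mm.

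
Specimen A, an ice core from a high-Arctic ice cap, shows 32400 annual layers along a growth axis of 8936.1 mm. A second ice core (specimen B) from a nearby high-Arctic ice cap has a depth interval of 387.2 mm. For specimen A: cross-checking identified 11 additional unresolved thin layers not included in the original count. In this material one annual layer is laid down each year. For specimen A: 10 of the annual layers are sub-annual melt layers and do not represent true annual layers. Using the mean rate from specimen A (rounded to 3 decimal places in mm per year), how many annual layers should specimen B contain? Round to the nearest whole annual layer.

1403 annual layers

Specimen A: true annual layer count = 32400 − 10 + 11 = 32401.
A: Mean rate = 8936.1 mm / 32401 years ≈ 0.276 mm/year.
B spans 387.2 / 0.276 = 1402.90 years ≈ 1403 annual layers.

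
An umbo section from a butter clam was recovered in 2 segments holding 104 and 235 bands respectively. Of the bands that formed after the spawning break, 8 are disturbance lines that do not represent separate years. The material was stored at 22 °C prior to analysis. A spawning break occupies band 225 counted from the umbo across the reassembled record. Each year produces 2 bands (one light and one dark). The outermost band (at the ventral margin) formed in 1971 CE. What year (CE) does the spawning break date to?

Total bands = 104 + 235 = 339.
339 − 225 = 114 bands lie beyond the spawning break toward the ventral margin.
Excluding 8 false bands: 114 − 8 = 106.
106 bands at 2 per year is 106 / 2 = 53 years.
1971 − 53 = 1918 CE.

1918 CE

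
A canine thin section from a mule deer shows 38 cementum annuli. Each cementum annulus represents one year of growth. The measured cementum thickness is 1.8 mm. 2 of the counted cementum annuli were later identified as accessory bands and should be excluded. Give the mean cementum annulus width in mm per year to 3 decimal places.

0.050 mm per year

After corrections the count is 38 − 2 = 36 cementum annuli.
1.8 mm over 36 years gives 1.8 / 36 ≈ 0.050 mm per year.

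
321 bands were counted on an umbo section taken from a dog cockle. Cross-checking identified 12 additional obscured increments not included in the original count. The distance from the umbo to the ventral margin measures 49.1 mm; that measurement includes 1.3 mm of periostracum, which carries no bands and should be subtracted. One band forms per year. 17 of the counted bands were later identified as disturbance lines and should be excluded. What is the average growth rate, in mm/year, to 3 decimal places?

After corrections the count is 321 − 17 + 12 = 316 bands.
Removing the 1.3 mm offcut leaves 49.1 − 1.3 = 47.8 mm.
Mean rate = 47.8 mm / 316 years ≈ 0.151 mm/year.

0.151 mm/year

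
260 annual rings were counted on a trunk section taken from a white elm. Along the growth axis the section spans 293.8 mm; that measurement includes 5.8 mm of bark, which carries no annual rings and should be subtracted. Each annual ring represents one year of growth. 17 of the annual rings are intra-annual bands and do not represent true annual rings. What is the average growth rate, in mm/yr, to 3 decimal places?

After corrections the count is 260 − 17 = 243 annual rings.
Removing the 5.8 mm offcut leaves 293.8 − 5.8 = 288.0 mm.
288.0 mm over 243 years gives 288.0 / 243 ≈ 1.185 mm/yr.

1.185 mm/yr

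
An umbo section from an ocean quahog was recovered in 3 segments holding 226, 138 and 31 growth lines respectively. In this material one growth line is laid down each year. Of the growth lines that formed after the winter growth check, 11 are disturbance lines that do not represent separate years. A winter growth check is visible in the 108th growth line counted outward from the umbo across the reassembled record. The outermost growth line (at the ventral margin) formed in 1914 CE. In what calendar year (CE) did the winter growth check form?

1638 CE

Total growth lines = 226 + 138 + 31 = 395.
The winter growth check sits at growth line 108 from the umbo, so 395 − 108 = 287 growth lines formed after it.
287 − 11 false = 276 true growth lines after the winter growth check.
1914 − 276 = 1638 CE.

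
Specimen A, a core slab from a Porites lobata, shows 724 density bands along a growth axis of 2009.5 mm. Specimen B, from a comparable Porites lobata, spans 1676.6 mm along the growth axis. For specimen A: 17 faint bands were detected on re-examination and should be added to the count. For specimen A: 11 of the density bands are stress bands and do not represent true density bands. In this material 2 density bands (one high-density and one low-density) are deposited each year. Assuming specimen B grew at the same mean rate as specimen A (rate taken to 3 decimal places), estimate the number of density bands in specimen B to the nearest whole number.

Specimen A: correcting the raw count gives 724 − 11 + 17 = 730 true density bands.
Specimen A: 730 density bands at 2 per year is 730 / 2 = 365 years.
A: 2009.5 mm over 365 years gives 2009.5 / 365 ≈ 5.505 mm/yr.
B spans 1676.6 / 5.505 = 304.56 years; at 2 density bands per year that is 304.56 × 2 ≈ 609 density bands.

609 density bands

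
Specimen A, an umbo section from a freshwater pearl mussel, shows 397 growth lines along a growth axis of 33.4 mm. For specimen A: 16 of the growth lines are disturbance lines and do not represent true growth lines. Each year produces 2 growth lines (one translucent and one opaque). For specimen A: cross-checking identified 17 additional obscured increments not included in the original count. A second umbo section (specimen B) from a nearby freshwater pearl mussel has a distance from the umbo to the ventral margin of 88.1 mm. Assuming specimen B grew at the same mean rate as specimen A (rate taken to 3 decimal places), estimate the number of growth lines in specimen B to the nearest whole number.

1049 growth lines

Specimen A: after corrections the count is 397 − 16 + 17 = 398 growth lines.
Specimen A: with 2 growth lines per year, 398 / 2 = 199 years.
A: Extension rate ≈ 33.4 / 199 = 0.168 mm/year.
For B, 88.1 / 0.168 = 524.40 years; at 2 growth lines per year that is 524.40 × 2 ≈ 1049 growth lines.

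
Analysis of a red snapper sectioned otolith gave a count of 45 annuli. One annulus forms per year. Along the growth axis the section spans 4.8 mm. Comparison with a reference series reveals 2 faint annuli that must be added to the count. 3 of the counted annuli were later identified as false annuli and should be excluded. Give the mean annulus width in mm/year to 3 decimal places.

0.109 mm/year

Correcting the raw count gives 45 − 3 + 2 = 44 true annuli.
Extension rate ≈ 4.8 / 44 = 0.109 mm/year.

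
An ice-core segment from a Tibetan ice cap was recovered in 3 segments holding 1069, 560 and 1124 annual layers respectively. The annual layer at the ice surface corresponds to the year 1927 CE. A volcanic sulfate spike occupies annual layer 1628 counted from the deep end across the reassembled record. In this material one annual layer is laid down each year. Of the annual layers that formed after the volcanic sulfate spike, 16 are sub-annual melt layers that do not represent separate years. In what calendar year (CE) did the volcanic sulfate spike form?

Total annual layers = 1069 + 560 + 1124 = 2753.
Between annual layer 1628 and the ice surface there are 2753 − 1628 = 1125 annual layers.
Removing the 16 false annual layers leaves 1125 − 16 = 1109 true annual layers beyond the volcanic sulfate spike.
1927 − 1109 = 818 CE.

818 CE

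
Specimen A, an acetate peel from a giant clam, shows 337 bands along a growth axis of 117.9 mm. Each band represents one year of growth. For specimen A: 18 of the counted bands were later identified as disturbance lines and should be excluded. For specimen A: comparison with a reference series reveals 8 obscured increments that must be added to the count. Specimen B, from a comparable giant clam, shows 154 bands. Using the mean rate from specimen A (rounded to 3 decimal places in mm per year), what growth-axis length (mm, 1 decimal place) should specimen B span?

55.6 mm

Specimen A: after corrections the count is 337 − 18 + 8 = 327 bands.
A: Extension rate ≈ 117.9 / 327 = 0.361 mm per year.
For B, 0.361 mm/year × 154 years = 55.6 mm.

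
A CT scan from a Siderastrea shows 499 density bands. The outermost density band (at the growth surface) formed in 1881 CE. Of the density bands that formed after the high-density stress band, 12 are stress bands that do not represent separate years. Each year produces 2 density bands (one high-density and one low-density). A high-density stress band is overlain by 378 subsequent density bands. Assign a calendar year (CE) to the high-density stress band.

378 density bands formed after the high-density stress band.
378 − 12 false = 366 true density bands after the high-density stress band.
With 2 density bands per year, 366 / 2 = 183 years.
1881 − 183 = 1698 CE.

1698 CE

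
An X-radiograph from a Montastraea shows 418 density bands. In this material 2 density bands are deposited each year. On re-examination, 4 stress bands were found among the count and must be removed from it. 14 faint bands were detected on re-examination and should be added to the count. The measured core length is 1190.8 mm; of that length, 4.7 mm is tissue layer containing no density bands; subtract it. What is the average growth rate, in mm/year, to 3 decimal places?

5.543 mm/year

Correcting the raw count gives 418 − 4 + 14 = 428 true density bands.
428 density bands at 2 per year is 428 / 2 = 214 years.
Removing the 4.7 mm offcut leaves 1190.8 − 4.7 = 1186.1 mm.
1186.1 mm over 214 years gives 1186.1 / 214 ≈ 5.543 mm/year.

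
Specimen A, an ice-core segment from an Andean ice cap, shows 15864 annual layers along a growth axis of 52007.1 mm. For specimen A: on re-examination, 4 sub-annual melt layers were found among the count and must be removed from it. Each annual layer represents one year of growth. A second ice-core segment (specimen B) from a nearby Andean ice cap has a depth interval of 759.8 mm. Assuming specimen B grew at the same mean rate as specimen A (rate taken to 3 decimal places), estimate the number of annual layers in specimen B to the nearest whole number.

232 annual layers

Specimen A: after corrections the count is 15864 − 4 = 15860 annual layers.
A: Extension rate ≈ 52007.1 / 15860 = 3.279 mm/yr.
Specimen B: 759.8 mm / 3.279 mm per year = 231.72 years ≈ 232 annual layers.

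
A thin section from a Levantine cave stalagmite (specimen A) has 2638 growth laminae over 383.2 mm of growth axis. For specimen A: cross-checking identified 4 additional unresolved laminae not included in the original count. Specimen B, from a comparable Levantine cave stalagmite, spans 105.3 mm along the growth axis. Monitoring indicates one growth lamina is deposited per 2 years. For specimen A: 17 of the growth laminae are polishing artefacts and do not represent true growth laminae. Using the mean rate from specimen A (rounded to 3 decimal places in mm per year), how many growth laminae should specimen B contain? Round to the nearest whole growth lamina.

Specimen A: after corrections the count is 2638 − 17 + 4 = 2625 growth laminae.
Specimen A: multiplying by 2 years per growth lamina: 2625 × 2 = 5250 years.
A: Extension rate ≈ 383.2 / 5250 = 0.073 mm per year.
For B, 105.3 / 0.073 = 1442.47 years; at 2 years per growth lamina that is 1442.47 / 2 ≈ 721 growth laminae.

721 growth laminae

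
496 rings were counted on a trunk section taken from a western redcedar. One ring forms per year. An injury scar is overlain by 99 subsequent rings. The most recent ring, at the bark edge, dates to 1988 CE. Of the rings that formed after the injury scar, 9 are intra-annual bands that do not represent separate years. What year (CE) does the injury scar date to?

1898 CE

There are 99 rings younger than the injury scar.
Removing the 9 false rings leaves 99 − 9 = 90 true rings beyond the injury scar.
The ring at the bark edge is 1988 CE, so the injury scar dates to 1988 − 90 = 1898 CE.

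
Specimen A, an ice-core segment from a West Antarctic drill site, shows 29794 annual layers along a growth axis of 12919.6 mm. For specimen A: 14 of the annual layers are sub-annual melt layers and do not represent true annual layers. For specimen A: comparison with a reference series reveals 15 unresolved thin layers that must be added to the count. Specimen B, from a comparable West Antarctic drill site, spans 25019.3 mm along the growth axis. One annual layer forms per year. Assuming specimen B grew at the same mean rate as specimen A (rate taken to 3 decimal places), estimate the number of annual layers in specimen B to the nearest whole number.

57648 annual layers

Specimen A: correcting the raw count gives 29794 − 14 + 15 = 29795 true annual layers.
A: Extension rate ≈ 12919.6 / 29795 = 0.434 mm/yr.
B spans 25019.3 / 0.434 = 57648.16 years ≈ 57648 annual layers.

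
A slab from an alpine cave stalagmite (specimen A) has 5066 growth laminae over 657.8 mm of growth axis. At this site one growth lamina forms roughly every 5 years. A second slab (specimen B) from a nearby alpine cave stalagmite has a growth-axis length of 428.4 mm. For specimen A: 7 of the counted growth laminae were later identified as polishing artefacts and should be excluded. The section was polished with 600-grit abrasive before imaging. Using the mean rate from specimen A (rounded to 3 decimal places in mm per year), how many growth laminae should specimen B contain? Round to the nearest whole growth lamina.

Specimen A: correcting the raw count gives 5066 − 7 = 5059 true growth laminae.
Specimen A: multiplying by 5 years per growth lamina: 5059 × 5 = 25295 years.
A: 657.8 mm over 25295 years gives 657.8 / 25295 ≈ 0.026 mm/year.
For B, 428.4 / 0.026 = 16476.92 years; at 5 years per growth lamina that is 16476.92 / 5 ≈ 3295 growth laminae.

3295 growth laminae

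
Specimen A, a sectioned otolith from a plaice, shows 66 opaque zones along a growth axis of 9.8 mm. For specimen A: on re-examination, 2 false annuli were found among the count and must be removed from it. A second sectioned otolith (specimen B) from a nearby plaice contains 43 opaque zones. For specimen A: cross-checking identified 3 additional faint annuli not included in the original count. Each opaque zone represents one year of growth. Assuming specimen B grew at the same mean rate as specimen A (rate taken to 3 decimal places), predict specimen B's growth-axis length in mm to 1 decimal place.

Specimen A: true opaque zone count = 66 − 2 + 3 = 67.
A: Extension rate ≈ 9.8 / 67 = 0.146 mm/yr.
B's length ≈ 0.146 × 43 = 6.3 mm.

6.3 mm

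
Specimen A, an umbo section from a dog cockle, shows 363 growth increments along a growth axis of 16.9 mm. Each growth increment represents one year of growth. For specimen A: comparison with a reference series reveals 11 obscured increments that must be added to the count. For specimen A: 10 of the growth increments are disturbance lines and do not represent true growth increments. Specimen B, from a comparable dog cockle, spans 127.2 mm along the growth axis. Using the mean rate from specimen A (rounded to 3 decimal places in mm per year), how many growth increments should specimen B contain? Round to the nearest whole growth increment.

2765 growth increments

Specimen A: after corrections the count is 363 − 10 + 11 = 364 growth increments.
A: Mean rate = 16.9 mm / 364 years ≈ 0.046 mm/yr.
Specimen B: 127.2 mm / 0.046 mm per year = 2765.22 years ≈ 2765 growth increments.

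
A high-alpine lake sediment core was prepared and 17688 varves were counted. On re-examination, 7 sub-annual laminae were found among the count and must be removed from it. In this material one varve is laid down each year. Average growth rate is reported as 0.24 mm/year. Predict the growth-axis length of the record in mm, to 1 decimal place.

4243.4 mm

After corrections the count is 17688 − 7 = 17681 varves.
Length ≈ 0.24 × 17681 = 4243.4 mm.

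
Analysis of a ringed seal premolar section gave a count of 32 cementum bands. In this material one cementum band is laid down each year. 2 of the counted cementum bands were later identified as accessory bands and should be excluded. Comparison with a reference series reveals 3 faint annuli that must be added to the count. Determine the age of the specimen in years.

33 years

True cementum band count = 32 − 2 + 3 = 33.
With a one-to-one cementum band periodicity this is 33 years.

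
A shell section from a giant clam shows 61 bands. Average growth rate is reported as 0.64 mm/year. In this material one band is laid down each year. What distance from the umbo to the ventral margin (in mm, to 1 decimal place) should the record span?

The record spans 61 years at 0.64 mm per year.
61 years at 0.64 mm/year gives 0.64 × 61 = 39.0 mm.

39.0 mm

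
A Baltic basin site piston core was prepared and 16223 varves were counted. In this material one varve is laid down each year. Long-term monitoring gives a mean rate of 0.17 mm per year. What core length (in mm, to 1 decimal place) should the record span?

The record spans 16223 years at 0.17 mm per year.
Predicted length = 0.17 mm/year × 16223 years = 2757.9 mm.

2757.9 mm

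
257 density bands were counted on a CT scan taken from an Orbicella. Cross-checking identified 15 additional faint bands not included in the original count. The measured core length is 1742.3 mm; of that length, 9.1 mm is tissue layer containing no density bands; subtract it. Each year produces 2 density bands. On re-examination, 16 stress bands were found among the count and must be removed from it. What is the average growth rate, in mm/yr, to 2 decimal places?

After corrections the count is 257 − 16 + 15 = 256 density bands.
256 density bands at 2 per year is 256 / 2 = 128 years.
Removing the 9.1 mm offcut leaves 1742.3 − 9.1 = 1733.2 mm.
Mean rate = 1733.2 mm / 128 years ≈ 13.54 mm/yr.

13.54 mm/yr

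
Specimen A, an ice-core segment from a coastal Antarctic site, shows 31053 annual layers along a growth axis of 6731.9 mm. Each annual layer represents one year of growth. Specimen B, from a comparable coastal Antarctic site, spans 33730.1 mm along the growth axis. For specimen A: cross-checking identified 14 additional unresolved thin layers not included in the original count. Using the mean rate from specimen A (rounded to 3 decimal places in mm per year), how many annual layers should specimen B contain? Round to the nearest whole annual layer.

155438 annual layers

Specimen A: adjusted count: 31053 + 14 = 31067 annual layers.
A: 6731.9 mm over 31067 years gives 6731.9 / 31067 ≈ 0.217 mm/year.
B spans 33730.1 / 0.217 = 155438.25 years ≈ 155438 annual layers.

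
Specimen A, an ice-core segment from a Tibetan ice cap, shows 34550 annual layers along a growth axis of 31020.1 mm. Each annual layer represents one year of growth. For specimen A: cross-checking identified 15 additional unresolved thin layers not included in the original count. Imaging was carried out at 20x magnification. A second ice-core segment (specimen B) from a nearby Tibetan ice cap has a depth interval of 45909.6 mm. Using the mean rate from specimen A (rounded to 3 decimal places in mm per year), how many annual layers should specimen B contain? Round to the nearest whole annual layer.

51181 annual layers

Specimen A: correcting the raw count gives 34550 + 15 = 34565 true annual layers.
A: 31020.1 mm over 34565 years gives 31020.1 / 34565 ≈ 0.897 mm per year.
B spans 45909.6 / 0.897 = 51181.27 years ≈ 51181 annual layers.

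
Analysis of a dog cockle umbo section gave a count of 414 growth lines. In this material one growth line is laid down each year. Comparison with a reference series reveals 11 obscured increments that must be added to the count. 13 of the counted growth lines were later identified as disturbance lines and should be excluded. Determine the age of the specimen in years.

After corrections the count is 414 − 13 + 11 = 412 growth lines.
With a one-to-one growth line periodicity this is 412 years.

412 yr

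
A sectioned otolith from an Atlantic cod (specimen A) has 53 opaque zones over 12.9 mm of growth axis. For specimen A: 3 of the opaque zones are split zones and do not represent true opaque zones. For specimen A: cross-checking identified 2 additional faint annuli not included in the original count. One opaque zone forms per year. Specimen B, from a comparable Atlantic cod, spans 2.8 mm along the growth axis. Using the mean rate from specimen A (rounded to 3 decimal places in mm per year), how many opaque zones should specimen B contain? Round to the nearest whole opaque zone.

11 opaque zones

Specimen A: adjusted count: 53 − 3 + 2 = 52 opaque zones.
A: Mean rate = 12.9 mm / 52 years ≈ 0.248 mm per year.
Specimen B: 2.8 mm / 0.248 mm per year = 11.29 years ≈ 11 opaque zones.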